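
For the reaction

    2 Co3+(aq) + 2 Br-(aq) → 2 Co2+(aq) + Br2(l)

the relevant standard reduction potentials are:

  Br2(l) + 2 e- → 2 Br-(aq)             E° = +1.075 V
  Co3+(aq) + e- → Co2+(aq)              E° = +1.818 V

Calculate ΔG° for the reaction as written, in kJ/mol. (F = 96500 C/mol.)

In the reaction as written Co3+(aq) is reduced, so the Co³⁺/Co²⁺ couple is the cathode and Br₂/Br⁻ is the anode.
E°cell = +1.818 − (+1.075) = +0.743 V; balancing electrons gives n = 2.
ΔG° = −nFE°cell = −(2)(96500)(+0.743) J/mol = −143 kJ/mol.

−143 kJ/mol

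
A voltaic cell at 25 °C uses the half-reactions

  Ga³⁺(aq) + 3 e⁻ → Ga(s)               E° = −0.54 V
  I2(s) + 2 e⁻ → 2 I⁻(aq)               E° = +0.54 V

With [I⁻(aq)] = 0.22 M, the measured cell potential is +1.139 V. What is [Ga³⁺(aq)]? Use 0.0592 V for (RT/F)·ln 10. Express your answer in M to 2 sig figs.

I₂/I⁻ is the cathode (higher E°); E°cell = +0.54 − (−0.54) = +1.08 V with n = 6.
Rearranging E = E° − (0.0592/n)·log Q gives log Q = 6(+1.08 − (+1.139))/0.0592 = −5.980.
Balancing electrons gives 3 I2(s) + 2 Ga(s) → 6 I⁻(aq) + 2 Ga³⁺(aq); thus Q = [I⁻(aq)]^6·[Ga³⁺(aq)]^2.
Solving for the unknown gives log [Ga³⁺(aq)] = −1.017, so [Ga³⁺(aq)] ≈ 0.096 M.

0.096 M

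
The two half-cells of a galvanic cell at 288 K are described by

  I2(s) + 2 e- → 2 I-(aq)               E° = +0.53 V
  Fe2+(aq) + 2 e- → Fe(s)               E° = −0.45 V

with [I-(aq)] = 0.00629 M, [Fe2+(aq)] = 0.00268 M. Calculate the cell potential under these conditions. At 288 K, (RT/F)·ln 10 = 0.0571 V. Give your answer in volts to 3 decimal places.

Since E°(I₂/I⁻) > E°(Fe²⁺/Fe), I₂/I⁻ serves as the cathode.
E°cell = +0.53 − (−0.45) = +0.98 V, with n = 2 electrons transferred.
The balanced reaction is I2(s) + Fe(s) → 2 I-(aq) + Fe2+(aq), so Q = [I-(aq)]^2·[Fe2+(aq)] = 1.06×10^−7 and log Q = −6.975.
Applying E = E° − (RT ln10/nF)·log Q gives +0.98 − (0.0571/2)(−6.975) = +1.179 V.

+1.179 V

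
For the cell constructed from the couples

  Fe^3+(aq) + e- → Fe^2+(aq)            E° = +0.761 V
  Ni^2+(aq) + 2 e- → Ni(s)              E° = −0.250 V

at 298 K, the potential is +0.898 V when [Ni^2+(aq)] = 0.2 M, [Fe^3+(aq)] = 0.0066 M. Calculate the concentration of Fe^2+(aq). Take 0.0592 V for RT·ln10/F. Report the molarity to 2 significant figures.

1.2 M

The Fe³⁺/Fe²⁺ couple has the larger reduction potential, so it is the cathode: E°cell = +0.761 − (−0.250) = +1.011 V and n = 2.
Rearranging E = E° − (0.0592/n)·log Q gives log Q = 2(+1.011 − (+0.898))/0.0592 = 3.818.
The balanced reaction is 2 Fe^3+(aq) + Ni(s) → 2 Fe^2+(aq) + Ni^2+(aq), so Q = ([Fe^2+(aq)]^2·[Ni^2+(aq)]) / [Fe^3+(aq)]^2.
Solving for the unknown gives log [Fe^2+(aq)] = 0.078, so [Fe^2+(aq)] ≈ 1.2 M.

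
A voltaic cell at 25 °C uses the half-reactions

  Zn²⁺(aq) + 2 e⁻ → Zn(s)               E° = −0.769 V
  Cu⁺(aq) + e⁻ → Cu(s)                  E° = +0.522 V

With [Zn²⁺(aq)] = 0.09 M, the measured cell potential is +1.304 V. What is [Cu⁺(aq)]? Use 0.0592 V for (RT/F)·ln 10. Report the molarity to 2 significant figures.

Cu⁺/Cu is the cathode (higher E°); E°cell = +0.522 − (−0.769) = +1.291 V with n = 2.
From the Nernst equation, log Q = n(E° − E)/0.0592 = 2·(+1.291 − (+1.304))/0.0592 = −0.439.
The balanced reaction is 2 Cu⁺(aq) + Zn(s) → 2 Cu(s) + Zn²⁺(aq), so Q = [Zn²⁺(aq)] / [Cu⁺(aq)]^2.
Substituting the known concentrations and solving, log [Cu⁺(aq)] = −0.303 and [Cu⁺(aq)] = 0.50 M.

0.50 M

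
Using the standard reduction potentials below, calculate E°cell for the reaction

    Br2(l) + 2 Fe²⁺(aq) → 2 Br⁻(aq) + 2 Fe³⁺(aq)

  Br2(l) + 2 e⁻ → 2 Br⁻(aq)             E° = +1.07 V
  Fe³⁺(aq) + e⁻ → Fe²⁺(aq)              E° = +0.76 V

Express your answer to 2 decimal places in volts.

Br2(l) gains electrons, so the Br₂/Br⁻ couple is the cathode; the Fe³⁺/Fe²⁺ couple is the anode.
E°cell = E°(cathode) − E°(anode) = +1.07 − (+0.76) = +0.31 V.

+0.31 V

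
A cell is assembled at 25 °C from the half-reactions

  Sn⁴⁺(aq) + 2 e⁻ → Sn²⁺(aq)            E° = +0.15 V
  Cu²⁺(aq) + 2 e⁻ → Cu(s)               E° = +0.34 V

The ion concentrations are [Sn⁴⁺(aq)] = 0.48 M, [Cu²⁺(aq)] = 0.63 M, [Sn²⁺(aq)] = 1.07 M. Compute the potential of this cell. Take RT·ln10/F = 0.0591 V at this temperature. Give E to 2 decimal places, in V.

+0.19 V

Since E°(Cu²⁺/Cu) > E°(Sn⁴⁺/Sn²⁺), Cu²⁺/Cu serves as the cathode.
The standard potential is +0.34 − (+0.15) = +0.19 V and the balanced reaction transfers n = 2 electrons.
Balancing gives Cu²⁺(aq) + Sn²⁺(aq) → Cu(s) + Sn⁴⁺(aq); hence Q = [Sn⁴⁺(aq)] / ([Cu²⁺(aq)]·[Sn²⁺(aq)]) = 0.712 (log Q = −0.147).
E = E° − (0.0591/n)·log Q = +0.19 − (0.0591/2)(−0.147) = +0.19 V.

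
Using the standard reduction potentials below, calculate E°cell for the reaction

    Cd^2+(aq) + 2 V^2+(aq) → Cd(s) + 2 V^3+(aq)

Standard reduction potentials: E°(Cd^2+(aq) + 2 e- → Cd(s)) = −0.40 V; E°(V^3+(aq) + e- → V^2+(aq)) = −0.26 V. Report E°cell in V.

Cd^2+(aq) gains electrons, so the Cd²⁺/Cd couple is the cathode; the V³⁺/V²⁺ couple is the anode.
E°cell = E°(cathode) − E°(anode) = −0.40 − (−0.26) = −0.14 V.

−0.14 V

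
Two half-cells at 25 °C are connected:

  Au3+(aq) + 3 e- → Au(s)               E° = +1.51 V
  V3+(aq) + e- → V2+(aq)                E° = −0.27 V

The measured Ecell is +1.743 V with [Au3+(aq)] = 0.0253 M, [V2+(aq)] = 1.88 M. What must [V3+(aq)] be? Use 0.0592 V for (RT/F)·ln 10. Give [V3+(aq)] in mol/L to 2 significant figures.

The Au³⁺/Au couple has the larger reduction potential, so it is the cathode: E°cell = +1.51 − (−0.27) = +1.78 V and n = 3.
Since E = E° − (0.0592/n)·log Q, log Q = n(E° − E)/0.0592 = 1.875.
The balanced reaction is Au3+(aq) + 3 V2+(aq) → Au(s) + 3 V3+(aq), so Q = [V3+(aq)]^3 / ([Au3+(aq)]·[V2+(aq)]^3).
Substituting the known concentrations and solving, log [V3+(aq)] = 0.367 and [V3+(aq)] = 2.3 M.

2.3 M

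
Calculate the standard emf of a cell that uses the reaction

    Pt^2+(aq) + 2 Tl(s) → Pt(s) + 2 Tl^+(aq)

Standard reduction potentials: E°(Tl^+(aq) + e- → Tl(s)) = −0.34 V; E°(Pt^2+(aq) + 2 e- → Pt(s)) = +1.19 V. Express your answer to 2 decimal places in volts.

Pt^2+(aq) gains electrons, so the Pt²⁺/Pt couple is the cathode; the Tl⁺/Tl couple is the anode.
E°cell = E°(cathode) − E°(anode) = +1.19 − (−0.34) = +1.53 V.

+1.53 V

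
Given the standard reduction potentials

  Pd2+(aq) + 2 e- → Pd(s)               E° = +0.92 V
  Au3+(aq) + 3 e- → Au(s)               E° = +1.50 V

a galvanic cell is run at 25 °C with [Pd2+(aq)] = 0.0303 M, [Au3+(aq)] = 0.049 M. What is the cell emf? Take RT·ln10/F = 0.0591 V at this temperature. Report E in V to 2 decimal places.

The Au³⁺/Au couple has the more positive E°, so it is the cathode; Pd²⁺/Pd is the anode.
E°cell = +1.50 − (+0.92) = +0.58 V, with n = 6 electrons transferred.
For the overall reaction 2 Au3+(aq) + 3 Pd(s) → 2 Au(s) + 3 Pd2+(aq), Q = [Pd2+(aq)]^3 / [Au3+(aq)]^2 = 0.0116, giving log Q = −1.936.
E = E° − (0.0591/n)·log Q = +0.58 − (0.0591/6)(−1.936) = +0.60 V.

+0.60 V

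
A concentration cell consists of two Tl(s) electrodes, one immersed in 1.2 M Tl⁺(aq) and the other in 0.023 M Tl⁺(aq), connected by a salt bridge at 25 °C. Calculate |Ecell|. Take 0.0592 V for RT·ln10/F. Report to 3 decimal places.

For a concentration cell E°cell = 0, since both electrodes use the same couple.
The compartment with the higher Tl⁺(aq) concentration (1.2 M) acts as the cathode; ions are reduced there and produced at the dilute (0.023 M) anode.
With n = 1, Ecell = −(0.0592/1)·log([dilute]/[conc]) = −(0.0592/1)·log(0.023/1.2) = +0.102 V.

0.102 V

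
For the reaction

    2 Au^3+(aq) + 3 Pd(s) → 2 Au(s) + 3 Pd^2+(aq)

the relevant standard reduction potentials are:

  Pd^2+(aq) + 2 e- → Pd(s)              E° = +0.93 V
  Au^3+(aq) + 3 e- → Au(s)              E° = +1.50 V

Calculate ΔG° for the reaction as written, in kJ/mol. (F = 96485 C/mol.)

In the reaction as written Au^3+(aq) is reduced, so the Au³⁺/Au couple is the cathode and Pd²⁺/Pd is the anode.
E°cell = +1.50 − (+0.93) = +0.57 V; balancing electrons gives n = 6.
ΔG° = −nFE°cell = −(6)(96485)(+0.57) J/mol = −330 kJ/mol.

−330 kJ/mol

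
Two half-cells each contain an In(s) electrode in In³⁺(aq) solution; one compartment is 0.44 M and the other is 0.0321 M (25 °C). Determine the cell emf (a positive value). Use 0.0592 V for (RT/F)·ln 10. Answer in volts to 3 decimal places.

For a concentration cell E°cell = 0, since both electrodes use the same couple.
The compartment with the higher In³⁺(aq) concentration (0.44 M) acts as the cathode; ions are reduced there and produced at the dilute (0.0321 M) anode.
With n = 3, Ecell = −(0.0592/3)·log([dilute]/[conc]) = −(0.0592/3)·log(0.0321/0.44) = +0.022 V.

0.022 V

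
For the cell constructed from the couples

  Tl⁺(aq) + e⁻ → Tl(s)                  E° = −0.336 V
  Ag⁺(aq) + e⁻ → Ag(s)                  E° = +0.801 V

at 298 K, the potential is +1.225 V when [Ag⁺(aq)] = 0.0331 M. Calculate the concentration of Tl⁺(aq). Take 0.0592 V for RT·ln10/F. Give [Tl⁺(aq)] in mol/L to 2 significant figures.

0.0011 M

With Ag⁺/Ag at the cathode and Tl⁺/Tl at the anode, E°cell = +0.801 − (−0.336) = +1.137 V (n = 1).
Rearranging E = E° − (0.0592/n)·log Q gives log Q = 1(+1.137 − (+1.225))/0.0592 = −1.486.
For Ag⁺(aq) + Tl(s) → Ag(s) + Tl⁺(aq), the reaction quotient is Q = [Tl⁺(aq)] / [Ag⁺(aq)].
Solving for the unknown gives log [Tl⁺(aq)] = −2.966, so [Tl⁺(aq)] ≈ 0.0011 M.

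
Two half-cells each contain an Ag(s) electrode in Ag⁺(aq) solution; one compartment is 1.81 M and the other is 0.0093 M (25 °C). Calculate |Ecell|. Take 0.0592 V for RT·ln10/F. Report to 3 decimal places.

For a concentration cell E°cell = 0, since both electrodes use the same couple.
The compartment with the higher Ag⁺(aq) concentration (1.81 M) acts as the cathode; ions are reduced there and produced at the dilute (0.0093 M) anode.
With n = 1, Ecell = −(0.0592/1)·log([dilute]/[conc]) = −(0.0592/1)·log(0.0093/1.81) = +0.136 V.

0.136 V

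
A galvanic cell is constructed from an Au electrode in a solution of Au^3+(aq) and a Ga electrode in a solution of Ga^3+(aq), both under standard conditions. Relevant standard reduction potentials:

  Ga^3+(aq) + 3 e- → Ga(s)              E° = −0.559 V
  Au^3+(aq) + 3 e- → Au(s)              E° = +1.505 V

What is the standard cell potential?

Of the two couples in this cell, the one with the more positive reduction potential is reduced at the cathode: here that is Au³⁺/Au (+1.505 V); Ga³⁺/Ga (−0.559 V) is the anode.
E°cell = E°(cathode) − E°(anode) = +1.505 − (−0.559) = +2.064 V.

+2.064 V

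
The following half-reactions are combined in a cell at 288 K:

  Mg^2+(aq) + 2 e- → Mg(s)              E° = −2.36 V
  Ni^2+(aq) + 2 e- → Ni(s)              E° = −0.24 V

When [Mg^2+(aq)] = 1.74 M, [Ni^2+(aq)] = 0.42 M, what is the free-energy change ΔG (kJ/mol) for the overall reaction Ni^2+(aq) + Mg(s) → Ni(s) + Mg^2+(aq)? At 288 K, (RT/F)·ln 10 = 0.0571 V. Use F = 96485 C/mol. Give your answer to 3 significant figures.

−406 kJ/mol

The standard cell potential is −0.24 − (−2.36) = +2.12 V, with n = 2 electrons in the balanced equation.
Here Q = [Mg^2+(aq)] / [Ni^2+(aq)] = 4.14 (log Q = 0.617), giving E = +2.12 − (0.0571/2)·(0.617) = +2.1024 V.
ΔG = −nFE = −(2)(96485)(+2.1024) J/mol = −406 kJ/mol.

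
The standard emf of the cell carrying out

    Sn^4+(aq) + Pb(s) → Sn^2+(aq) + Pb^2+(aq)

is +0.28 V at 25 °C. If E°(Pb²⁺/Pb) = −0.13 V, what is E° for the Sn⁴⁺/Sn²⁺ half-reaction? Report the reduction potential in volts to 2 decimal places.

+0.15 V

In the reaction as written the Sn⁴⁺/Sn²⁺ couple is reduced (cathode) and Pb²⁺/Pb is oxidized (anode), so E°cell = E°(Sn⁴⁺/Sn²⁺) − E°(Pb²⁺/Pb).
E°(Sn⁴⁺/Sn²⁺) = E°cell + E°(anode) = +0.28 + (−0.13) = +0.15 V.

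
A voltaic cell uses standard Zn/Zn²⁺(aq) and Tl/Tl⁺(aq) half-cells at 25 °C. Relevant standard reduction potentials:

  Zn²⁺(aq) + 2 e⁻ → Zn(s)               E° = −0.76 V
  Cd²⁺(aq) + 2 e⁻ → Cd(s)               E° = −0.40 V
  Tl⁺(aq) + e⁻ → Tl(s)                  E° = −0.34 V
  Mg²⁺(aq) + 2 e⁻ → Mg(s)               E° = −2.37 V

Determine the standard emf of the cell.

The Tl⁺/Tl couple has the higher E°, so Tl ion is reduced (cathode) and Zn is oxidized (anode).
E°cell = E°(cathode) − E°(anode) = −0.34 − (−0.76) = +0.42 V.

+0.42 V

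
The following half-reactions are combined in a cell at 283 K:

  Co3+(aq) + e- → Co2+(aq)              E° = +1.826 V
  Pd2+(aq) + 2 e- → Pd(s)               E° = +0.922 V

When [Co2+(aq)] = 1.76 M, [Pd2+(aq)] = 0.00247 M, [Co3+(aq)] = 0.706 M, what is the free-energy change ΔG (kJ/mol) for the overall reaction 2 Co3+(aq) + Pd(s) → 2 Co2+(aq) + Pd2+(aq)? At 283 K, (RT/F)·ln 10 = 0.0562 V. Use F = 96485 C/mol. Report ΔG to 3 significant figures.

−184 kJ/mol

With Co³⁺/Co²⁺ reduced at the cathode, E°cell = +1.826 − (+0.922) = +0.904 V and n = 2.
The reaction quotient is ([Co2+(aq)]^2·[Pd2+(aq)]) / [Co3+(aq)]^2 = 0.0154; by Nernst, E = +0.904 − (0.0562/2)(−1.814) = +0.9550 V.
Then ΔG = −nFE = −2 × 96485 × +0.9550 J/mol = −184 kJ/mol.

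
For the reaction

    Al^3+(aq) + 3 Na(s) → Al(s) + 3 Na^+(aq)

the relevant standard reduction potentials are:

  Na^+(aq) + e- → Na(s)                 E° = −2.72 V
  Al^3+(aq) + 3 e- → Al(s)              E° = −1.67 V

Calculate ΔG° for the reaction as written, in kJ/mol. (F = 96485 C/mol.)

−304 kJ/mol

In the reaction as written Al^3+(aq) is reduced, so the Al³⁺/Al couple is the cathode and Na⁺/Na is the anode.
E°cell = −1.67 − (−2.72) = +1.05 V; balancing electrons gives n = 3.
ΔG° = −nFE°cell = −(3)(96485)(+1.05) J/mol = −304 kJ/mol.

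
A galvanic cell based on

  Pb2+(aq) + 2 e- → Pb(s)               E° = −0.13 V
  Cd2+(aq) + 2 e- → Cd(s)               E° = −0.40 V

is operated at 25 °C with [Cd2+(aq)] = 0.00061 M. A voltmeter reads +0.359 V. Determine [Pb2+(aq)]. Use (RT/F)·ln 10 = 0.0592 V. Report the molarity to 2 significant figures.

With Pb²⁺/Pb at the cathode and Cd²⁺/Cd at the anode, E°cell = −0.13 − (−0.40) = +0.27 V (n = 2).
Rearranging E = E° − (0.0592/n)·log Q gives log Q = 2(+0.27 − (+0.359))/0.0592 = −3.007.
Balancing electrons gives Pb2+(aq) + Cd(s) → Pb(s) + Cd2+(aq); thus Q = [Cd2+(aq)] / [Pb2+(aq)].
Solving for the unknown gives log [Pb2+(aq)] = −0.208, so [Pb2+(aq)] ≈ 0.62 M.

0.62 M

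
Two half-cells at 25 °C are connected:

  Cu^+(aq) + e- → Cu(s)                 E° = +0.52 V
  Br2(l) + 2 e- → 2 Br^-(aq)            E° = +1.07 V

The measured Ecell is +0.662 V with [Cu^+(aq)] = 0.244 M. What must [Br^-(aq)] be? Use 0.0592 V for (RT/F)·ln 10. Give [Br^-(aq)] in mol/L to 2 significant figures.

Br₂/Br⁻ is the cathode (higher E°); E°cell = +1.07 − (+0.52) = +0.55 V with n = 2.
Since E = E° − (0.0592/n)·log Q, log Q = n(E° − E)/0.0592 = −3.784.
Balancing electrons gives Br2(l) + 2 Cu(s) → 2 Br^-(aq) + 2 Cu^+(aq); thus Q = [Br^-(aq)]^2·[Cu^+(aq)]^2.
Isolating [Br^-(aq)] in Q = 10^{−3.784} yields log [Br^-(aq)] = −1.279, i.e. 0.053 M.

0.053 M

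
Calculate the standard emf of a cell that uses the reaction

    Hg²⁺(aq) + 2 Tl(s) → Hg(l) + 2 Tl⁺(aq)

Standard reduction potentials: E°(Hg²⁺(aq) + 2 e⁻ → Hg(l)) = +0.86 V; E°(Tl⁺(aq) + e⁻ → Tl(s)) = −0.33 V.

+1.19 V

In the reaction as written, Hg²⁺(aq) is reduced (cathode) and Tl⁺(aq) is produced by oxidation at the anode.
E°cell = E°(cathode) − E°(anode) = +0.86 − (−0.33) = +1.19 V.
The positive value indicates the reaction is spontaneous as written.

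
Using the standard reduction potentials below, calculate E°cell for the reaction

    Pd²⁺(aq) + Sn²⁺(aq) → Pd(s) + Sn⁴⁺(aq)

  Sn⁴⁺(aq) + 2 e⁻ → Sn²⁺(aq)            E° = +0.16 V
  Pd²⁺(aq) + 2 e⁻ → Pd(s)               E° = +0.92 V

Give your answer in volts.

+0.76 V

Pd²⁺(aq) gains electrons, so the Pd²⁺/Pd couple is the cathode; the Sn⁴⁺/Sn²⁺ couple is the anode.
E°cell = E°(cathode) − E°(anode) = +0.92 − (+0.16) = +0.76 V.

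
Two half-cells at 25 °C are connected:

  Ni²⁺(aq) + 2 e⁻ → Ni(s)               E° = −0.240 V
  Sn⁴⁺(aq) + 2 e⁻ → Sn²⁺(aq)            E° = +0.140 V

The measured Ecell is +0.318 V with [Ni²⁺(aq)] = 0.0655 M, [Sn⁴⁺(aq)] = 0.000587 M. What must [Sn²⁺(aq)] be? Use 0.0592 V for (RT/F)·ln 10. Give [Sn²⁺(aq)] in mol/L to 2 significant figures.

Sn⁴⁺/Sn²⁺ is the cathode (higher E°); E°cell = +0.140 − (−0.240) = +0.380 V with n = 2.
Rearranging E = E° − (0.0592/n)·log Q gives log Q = 2(+0.380 − (+0.318))/0.0592 = 2.095.
The balanced reaction is Sn⁴⁺(aq) + Ni(s) → Sn²⁺(aq) + Ni²⁺(aq), so Q = ([Sn²⁺(aq)]·[Ni²⁺(aq)]) / [Sn⁴⁺(aq)].
Isolating [Sn²⁺(aq)] in Q = 10^{2.095} yields log [Sn²⁺(aq)] = 0.047, i.e. 1.1 M.

1.1 M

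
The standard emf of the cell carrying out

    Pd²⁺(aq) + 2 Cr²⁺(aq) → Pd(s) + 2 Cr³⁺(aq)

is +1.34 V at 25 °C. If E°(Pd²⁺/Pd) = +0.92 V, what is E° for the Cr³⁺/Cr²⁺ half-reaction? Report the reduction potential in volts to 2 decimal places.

−0.42 V

In the reaction as written the Pd²⁺/Pd couple is reduced (cathode) and Cr³⁺/Cr²⁺ is oxidized (anode), so E°cell = E°(Pd²⁺/Pd) − E°(Cr³⁺/Cr²⁺).
E°(Cr³⁺/Cr²⁺) = E°(cathode) − E°cell = +0.92 − (+1.34) = −0.42 V.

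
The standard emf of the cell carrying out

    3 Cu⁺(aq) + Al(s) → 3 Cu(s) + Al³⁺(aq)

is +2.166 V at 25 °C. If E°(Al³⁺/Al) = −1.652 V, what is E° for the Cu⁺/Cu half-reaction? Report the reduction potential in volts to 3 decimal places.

In the reaction as written the Cu⁺/Cu couple is reduced (cathode) and Al³⁺/Al is oxidized (anode), so E°cell = E°(Cu⁺/Cu) − E°(Al³⁺/Al).
E°(Cu⁺/Cu) = E°cell + E°(anode) = +2.166 + (−1.652) = +0.514 V.

+0.514 V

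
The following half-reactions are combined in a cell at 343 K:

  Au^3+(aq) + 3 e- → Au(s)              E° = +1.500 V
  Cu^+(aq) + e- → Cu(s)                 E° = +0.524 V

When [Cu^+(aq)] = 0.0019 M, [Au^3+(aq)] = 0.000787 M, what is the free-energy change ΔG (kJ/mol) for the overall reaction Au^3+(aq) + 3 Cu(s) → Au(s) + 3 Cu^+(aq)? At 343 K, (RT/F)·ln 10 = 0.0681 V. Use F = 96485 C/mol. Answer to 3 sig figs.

The standard cell potential is +1.500 − (+0.524) = +0.976 V, with n = 3 electrons in the balanced equation.
Here Q = [Cu^+(aq)]^3 / [Au^3+(aq)] = 8.72×10^−6 (log Q = −5.060), giving E = +0.976 − (0.0681/3)·(−5.060) = +1.0909 V.
Finally ΔG = −nFE = −(3)(96485 C/mol)(+1.0909 V) = −316 kJ/mol.

−316 kJ/mol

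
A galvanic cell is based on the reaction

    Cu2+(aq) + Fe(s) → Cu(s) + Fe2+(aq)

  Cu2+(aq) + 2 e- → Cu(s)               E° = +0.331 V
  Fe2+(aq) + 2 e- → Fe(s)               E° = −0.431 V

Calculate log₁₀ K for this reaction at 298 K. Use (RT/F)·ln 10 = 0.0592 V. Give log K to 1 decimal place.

The Cu²⁺/Cu couple is reduced (cathode); E°cell = +0.331 − (−0.431) = +0.762 V with n = 2.
At equilibrium E = 0, so log K = nE°cell / 0.0592 = (2)(+0.762) / 0.0592 = 25.7.

log K = 25.7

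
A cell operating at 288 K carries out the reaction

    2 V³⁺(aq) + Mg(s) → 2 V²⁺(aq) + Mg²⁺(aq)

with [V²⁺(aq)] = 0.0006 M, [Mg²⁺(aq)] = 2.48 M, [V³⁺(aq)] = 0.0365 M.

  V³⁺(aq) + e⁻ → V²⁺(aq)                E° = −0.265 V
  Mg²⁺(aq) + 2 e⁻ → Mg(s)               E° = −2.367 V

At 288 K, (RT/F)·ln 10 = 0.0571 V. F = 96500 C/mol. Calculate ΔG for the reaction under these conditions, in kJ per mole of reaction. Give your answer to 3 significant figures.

−423 kJ/mol

E°cell = −0.265 − (−2.367) = +2.102 V; the balanced reaction transfers n = 2 electrons.
The reaction quotient is ([V²⁺(aq)]^2·[Mg²⁺(aq)]) / [V³⁺(aq)]^2 = 0.00067; by Nernst, E = +2.102 − (0.0571/2)(−3.174) = +2.1926 V.
Then ΔG = −nFE = −2 × 96500 × +2.1926 J/mol = −423 kJ/mol.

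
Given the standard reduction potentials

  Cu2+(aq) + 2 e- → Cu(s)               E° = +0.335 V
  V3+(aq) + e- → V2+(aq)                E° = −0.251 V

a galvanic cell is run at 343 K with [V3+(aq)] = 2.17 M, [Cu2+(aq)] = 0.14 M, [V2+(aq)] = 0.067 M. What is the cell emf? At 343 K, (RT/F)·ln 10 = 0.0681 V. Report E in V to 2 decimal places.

Cu²⁺/Cu is reduced (cathode, E° = +0.335 V) and V³⁺/V²⁺ is oxidized (anode).
The standard potential is +0.335 − (−0.251) = +0.586 V and the balanced reaction transfers n = 2 electrons.
The balanced reaction is Cu2+(aq) + 2 V2+(aq) → Cu(s) + 2 V3+(aq), so Q = [V3+(aq)]^2 / ([Cu2+(aq)]·[V2+(aq)]^2) = 7.49×10^3 and log Q = 3.875.
E = E° − (0.0681/n)·log Q = +0.586 − (0.0681/2)(3.875) = +0.45 V.

+0.45 V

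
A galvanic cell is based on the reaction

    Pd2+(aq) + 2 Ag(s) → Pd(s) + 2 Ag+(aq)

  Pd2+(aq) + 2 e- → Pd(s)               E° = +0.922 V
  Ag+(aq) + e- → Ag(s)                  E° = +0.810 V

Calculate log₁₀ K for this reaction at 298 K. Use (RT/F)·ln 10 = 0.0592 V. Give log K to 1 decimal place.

log K = 3.8

The Pd²⁺/Pd couple is reduced (cathode); E°cell = +0.922 − (+0.810) = +0.112 V with n = 2.
At equilibrium E = 0, so log K = nE°cell / 0.0592 = (2)(+0.112) / 0.0592 = 3.8.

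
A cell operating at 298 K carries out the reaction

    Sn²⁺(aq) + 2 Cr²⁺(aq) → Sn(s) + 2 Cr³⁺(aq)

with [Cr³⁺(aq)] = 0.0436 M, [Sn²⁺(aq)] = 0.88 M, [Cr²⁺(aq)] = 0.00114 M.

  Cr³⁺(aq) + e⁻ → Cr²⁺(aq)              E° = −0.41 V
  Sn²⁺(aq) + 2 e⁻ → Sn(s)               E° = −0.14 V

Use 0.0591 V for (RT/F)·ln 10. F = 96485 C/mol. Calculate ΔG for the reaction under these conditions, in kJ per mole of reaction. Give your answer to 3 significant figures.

The standard cell potential is −0.14 − (−0.41) = +0.27 V, with n = 2 electrons in the balanced equation.
Q = [Cr³⁺(aq)]^2 / ([Sn²⁺(aq)]·[Cr²⁺(aq)]^2) = 1.66×10^3, so log Q = 3.221 and E = +0.27 − (0.0591/2)(3.221) = +0.1748 V.
Finally ΔG = −nFE = −(2)(96485 C/mol)(+0.1748 V) = −33.7 kJ/mol.

−33.7 kJ/mol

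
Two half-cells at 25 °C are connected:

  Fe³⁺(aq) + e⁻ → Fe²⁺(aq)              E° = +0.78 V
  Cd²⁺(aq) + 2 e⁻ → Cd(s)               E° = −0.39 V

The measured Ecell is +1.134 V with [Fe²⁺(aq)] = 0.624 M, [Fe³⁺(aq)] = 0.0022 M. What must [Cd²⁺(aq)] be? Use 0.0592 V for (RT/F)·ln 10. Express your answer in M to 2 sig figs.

Fe³⁺/Fe²⁺ is the cathode (higher E°); E°cell = +0.78 − (−0.39) = +1.17 V with n = 2.
Rearranging E = E° − (0.0592/n)·log Q gives log Q = 2(+1.17 − (+1.134))/0.0592 = 1.216.
For 2 Fe³⁺(aq) + Cd(s) → 2 Fe²⁺(aq) + Cd²⁺(aq), the reaction quotient is Q = ([Fe²⁺(aq)]^2·[Cd²⁺(aq)]) / [Fe³⁺(aq)]^2.
Isolating [Cd²⁺(aq)] in Q = 10^{1.216} yields log [Cd²⁺(aq)] = −3.690, i.e. 0.00020 M.

0.00020 M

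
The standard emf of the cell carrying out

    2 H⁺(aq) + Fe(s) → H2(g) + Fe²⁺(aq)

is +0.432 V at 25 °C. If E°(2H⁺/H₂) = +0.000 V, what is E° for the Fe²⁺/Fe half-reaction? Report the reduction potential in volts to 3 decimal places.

In the reaction as written the 2H⁺/H₂ couple is reduced (cathode) and Fe²⁺/Fe is oxidized (anode), so E°cell = E°(2H⁺/H₂) − E°(Fe²⁺/Fe).
E°(Fe²⁺/Fe) = E°(cathode) − E°cell = +0.000 − (+0.432) = −0.432 V.

−0.432 V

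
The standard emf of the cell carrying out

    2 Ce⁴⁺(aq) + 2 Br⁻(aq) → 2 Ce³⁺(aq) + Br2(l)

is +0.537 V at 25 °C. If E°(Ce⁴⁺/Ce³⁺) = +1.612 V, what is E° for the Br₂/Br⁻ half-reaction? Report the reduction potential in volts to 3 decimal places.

In the reaction as written the Ce⁴⁺/Ce³⁺ couple is reduced (cathode) and Br₂/Br⁻ is oxidized (anode), so E°cell = E°(Ce⁴⁺/Ce³⁺) − E°(Br₂/Br⁻).
E°(Br₂/Br⁻) = E°(cathode) − E°cell = +1.612 − (+0.537) = +1.075 V.

+1.075 V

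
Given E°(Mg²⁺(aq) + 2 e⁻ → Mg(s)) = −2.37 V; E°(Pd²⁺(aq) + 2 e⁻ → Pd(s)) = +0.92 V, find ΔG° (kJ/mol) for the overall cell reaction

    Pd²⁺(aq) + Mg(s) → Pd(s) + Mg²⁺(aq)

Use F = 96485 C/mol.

In the reaction as written Pd²⁺(aq) is reduced, so the Pd²⁺/Pd couple is the cathode and Mg²⁺/Mg is the anode.
E°cell = +0.92 − (−2.37) = +3.29 V; balancing electrons gives n = 2.
ΔG° = −nFE°cell = −(2)(96485)(+3.29) J/mol = −635 kJ/mol.

−635 kJ/mol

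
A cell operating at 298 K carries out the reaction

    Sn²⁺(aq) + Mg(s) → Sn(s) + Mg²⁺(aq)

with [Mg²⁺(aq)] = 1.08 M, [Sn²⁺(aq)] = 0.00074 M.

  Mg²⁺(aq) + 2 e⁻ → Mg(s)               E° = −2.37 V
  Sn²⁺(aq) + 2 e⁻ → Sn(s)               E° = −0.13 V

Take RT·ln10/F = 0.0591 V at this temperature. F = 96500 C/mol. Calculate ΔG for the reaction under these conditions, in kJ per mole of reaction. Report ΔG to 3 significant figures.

−414 kJ/mol

With Sn²⁺/Sn reduced at the cathode, E°cell = −0.13 − (−2.37) = +2.24 V and n = 2.
Q = [Mg²⁺(aq)] / [Sn²⁺(aq)] = 1.46×10^3, so log Q = 3.164 and E = +2.24 − (0.0591/2)(3.164) = +2.1465 V.
Finally ΔG = −nFE = −(2)(96500 C/mol)(+2.1465 V) = −414 kJ/mol.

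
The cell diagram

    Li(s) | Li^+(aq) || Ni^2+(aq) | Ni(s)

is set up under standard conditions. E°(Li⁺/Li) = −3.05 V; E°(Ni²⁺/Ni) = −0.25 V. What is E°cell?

By convention the left-hand electrode in cell notation is the anode (oxidation) and the right-hand electrode is the cathode (reduction).
E°cell = E°(right) − E°(left) = −0.25 − (−3.05) = +2.80 V.

+2.80 V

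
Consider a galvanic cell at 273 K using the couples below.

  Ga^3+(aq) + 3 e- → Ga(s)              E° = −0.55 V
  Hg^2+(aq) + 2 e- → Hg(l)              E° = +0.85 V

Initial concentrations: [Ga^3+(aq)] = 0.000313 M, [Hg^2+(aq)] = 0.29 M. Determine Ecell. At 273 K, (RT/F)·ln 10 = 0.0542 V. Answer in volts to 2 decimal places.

Hg²⁺/Hg is reduced (cathode, E° = +0.85 V) and Ga³⁺/Ga is oxidized (anode).
E°cell = E°cat − E°an = +0.85 − (−0.55) = +1.40 V; n = 6.
For the overall reaction 3 Hg^2+(aq) + 2 Ga(s) → 3 Hg(l) + 2 Ga^3+(aq), Q = [Ga^3+(aq)]^2 / [Hg^2+(aq)]^3 = 4.02×10^−6, giving log Q = −5.396.
E = E° − (0.0542/n)·log Q = +1.40 − (0.0542/6)(−5.396) = +1.45 V.

+1.45 V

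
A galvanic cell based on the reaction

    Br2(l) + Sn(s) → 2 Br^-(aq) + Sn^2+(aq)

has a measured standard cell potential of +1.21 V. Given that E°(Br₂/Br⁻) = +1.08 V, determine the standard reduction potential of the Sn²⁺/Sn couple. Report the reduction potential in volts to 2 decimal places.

−0.13 V

In the reaction as written the Br₂/Br⁻ couple is reduced (cathode) and Sn²⁺/Sn is oxidized (anode), so E°cell = E°(Br₂/Br⁻) − E°(Sn²⁺/Sn).
E°(Sn²⁺/Sn) = E°(cathode) − E°cell = +1.08 − (+1.21) = −0.13 V.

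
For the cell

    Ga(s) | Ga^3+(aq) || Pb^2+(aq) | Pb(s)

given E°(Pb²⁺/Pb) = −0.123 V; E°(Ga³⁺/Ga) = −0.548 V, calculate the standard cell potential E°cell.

+0.425 V

By convention the left-hand electrode in cell notation is the anode (oxidation) and the right-hand electrode is the cathode (reduction).
E°cell = E°(right) − E°(left) = −0.123 − (−0.548) = +0.425 V.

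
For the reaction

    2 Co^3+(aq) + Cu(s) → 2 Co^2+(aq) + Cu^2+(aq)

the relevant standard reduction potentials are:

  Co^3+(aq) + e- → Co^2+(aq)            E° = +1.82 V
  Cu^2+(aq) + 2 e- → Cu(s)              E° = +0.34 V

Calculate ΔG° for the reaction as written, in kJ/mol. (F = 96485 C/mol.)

In the reaction as written Co^3+(aq) is reduced, so the Co³⁺/Co²⁺ couple is the cathode and Cu²⁺/Cu is the anode.
E°cell = +1.82 − (+0.34) = +1.48 V; balancing electrons gives n = 2.
ΔG° = −nFE°cell = −(2)(96485)(+1.48) J/mol = −286 kJ/mol.

−286 kJ/mol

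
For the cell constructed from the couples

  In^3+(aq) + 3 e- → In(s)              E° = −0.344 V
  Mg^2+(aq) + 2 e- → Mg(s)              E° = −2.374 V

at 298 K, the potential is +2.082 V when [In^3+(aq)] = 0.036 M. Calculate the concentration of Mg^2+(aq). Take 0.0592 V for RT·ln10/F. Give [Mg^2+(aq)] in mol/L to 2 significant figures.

In³⁺/In is the cathode (higher E°); E°cell = −0.344 − (−2.374) = +2.030 V with n = 6.
Since E = E° − (0.0592/n)·log Q, log Q = n(E° − E)/0.0592 = −5.270.
The balanced reaction is 2 In^3+(aq) + 3 Mg(s) → 2 In(s) + 3 Mg^2+(aq), so Q = [Mg^2+(aq)]^3 / [In^3+(aq)]^2.
Solving for the unknown gives log [Mg^2+(aq)] = −2.719, so [Mg^2+(aq)] ≈ 0.0019 M.

0.0019 M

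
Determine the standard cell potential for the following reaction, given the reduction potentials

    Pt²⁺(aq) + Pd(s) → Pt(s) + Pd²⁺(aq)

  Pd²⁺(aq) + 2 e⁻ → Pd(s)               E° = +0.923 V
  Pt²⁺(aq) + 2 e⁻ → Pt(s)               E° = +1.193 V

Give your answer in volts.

In the reaction as written, Pt²⁺(aq) is reduced (cathode) and Pd²⁺(aq) is produced by oxidation at the anode.
E°cell = E°(cathode) − E°(anode) = +1.193 − (+0.923) = +0.270 V.
The positive value indicates the reaction is spontaneous as written.

+0.270 V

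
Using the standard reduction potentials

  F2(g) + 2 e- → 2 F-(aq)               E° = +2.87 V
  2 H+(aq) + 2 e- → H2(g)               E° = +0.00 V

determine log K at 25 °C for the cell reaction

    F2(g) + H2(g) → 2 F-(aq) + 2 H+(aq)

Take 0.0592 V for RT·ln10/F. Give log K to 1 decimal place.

log K = 97.0

The F₂/F⁻ couple is reduced (cathode); E°cell = +2.87 − (+0.00) = +2.87 V with n = 2.
At equilibrium E = 0, so log K = nE°cell / 0.0592 = (2)(+2.87) / 0.0592 = 97.0.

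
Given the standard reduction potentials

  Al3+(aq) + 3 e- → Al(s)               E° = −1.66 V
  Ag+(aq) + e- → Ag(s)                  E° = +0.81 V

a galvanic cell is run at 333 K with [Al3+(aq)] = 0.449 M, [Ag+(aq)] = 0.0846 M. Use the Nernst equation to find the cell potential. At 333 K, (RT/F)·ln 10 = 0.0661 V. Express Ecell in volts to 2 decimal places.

The Ag⁺/Ag couple has the more positive E°, so it is the cathode; Al³⁺/Al is the anode.
E°cell = E°cat − E°an = +0.81 − (−1.66) = +2.47 V; n = 3.
The balanced reaction is 3 Ag+(aq) + Al(s) → 3 Ag(s) + Al3+(aq), so Q = [Al3+(aq)] / [Ag+(aq)]^3 = 742 and log Q = 2.870.
By the Nernst equation, E = +2.47 − (0.0661/3)·(2.870) = +2.41 V.

+2.41 V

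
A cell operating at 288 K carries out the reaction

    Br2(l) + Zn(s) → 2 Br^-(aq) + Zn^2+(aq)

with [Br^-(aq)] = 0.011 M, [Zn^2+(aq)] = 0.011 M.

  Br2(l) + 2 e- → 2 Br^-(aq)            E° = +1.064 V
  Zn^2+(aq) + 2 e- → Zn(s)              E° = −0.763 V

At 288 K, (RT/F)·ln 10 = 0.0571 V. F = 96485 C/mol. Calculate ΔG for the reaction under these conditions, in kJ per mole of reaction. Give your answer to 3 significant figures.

−385 kJ/mol

E°cell = +1.064 − (−0.763) = +1.827 V; the balanced reaction transfers n = 2 electrons.
Here Q = [Br^-(aq)]^2·[Zn^2+(aq)] = 1.33×10^−6 (log Q = −5.876), giving E = +1.827 − (0.0571/2)·(−5.876) = +1.9948 V.
ΔG = −nFE = −(2)(96485)(+1.9948) J/mol = −385 kJ/mol.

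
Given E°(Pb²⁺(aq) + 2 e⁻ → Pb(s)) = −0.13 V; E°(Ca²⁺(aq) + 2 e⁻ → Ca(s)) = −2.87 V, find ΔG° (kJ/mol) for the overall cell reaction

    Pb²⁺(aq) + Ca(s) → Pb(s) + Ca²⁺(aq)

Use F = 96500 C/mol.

−529 kJ/mol

In the reaction as written Pb²⁺(aq) is reduced, so the Pb²⁺/Pb couple is the cathode and Ca²⁺/Ca is the anode.
E°cell = −0.13 − (−2.87) = +2.74 V; balancing electrons gives n = 2.
ΔG° = −nFE°cell = −(2)(96500)(+2.74) J/mol = −529 kJ/mol.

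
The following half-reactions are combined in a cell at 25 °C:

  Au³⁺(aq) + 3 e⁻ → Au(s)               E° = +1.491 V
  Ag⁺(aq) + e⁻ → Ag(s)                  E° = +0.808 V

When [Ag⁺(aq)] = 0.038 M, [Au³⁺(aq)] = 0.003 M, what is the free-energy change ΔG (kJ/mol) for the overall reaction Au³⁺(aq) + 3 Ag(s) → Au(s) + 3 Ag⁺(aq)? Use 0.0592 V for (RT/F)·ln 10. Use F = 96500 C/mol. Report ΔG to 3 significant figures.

−208 kJ/mol

With Au³⁺/Au reduced at the cathode, E°cell = +1.491 − (+0.808) = +0.683 V and n = 3.
The reaction quotient is [Ag⁺(aq)]^3 / [Au³⁺(aq)] = 0.0183; by Nernst, E = +0.683 − (0.0592/3)(−1.738) = +0.7173 V.
Finally ΔG = −nFE = −(3)(96500 C/mol)(+0.7173 V) = −208 kJ/mol.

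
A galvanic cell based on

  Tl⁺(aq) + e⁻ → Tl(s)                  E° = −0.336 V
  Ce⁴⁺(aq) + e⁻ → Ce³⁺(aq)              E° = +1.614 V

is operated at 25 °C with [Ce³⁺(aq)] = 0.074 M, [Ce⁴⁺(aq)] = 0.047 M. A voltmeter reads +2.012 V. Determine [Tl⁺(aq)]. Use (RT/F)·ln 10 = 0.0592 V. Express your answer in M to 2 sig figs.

The Ce⁴⁺/Ce³⁺ couple has the larger reduction potential, so it is the cathode: E°cell = +1.614 − (−0.336) = +1.950 V and n = 1.
Rearranging E = E° − (0.0592/n)·log Q gives log Q = 1(+1.950 − (+2.012))/0.0592 = −1.047.
The balanced reaction is Ce⁴⁺(aq) + Tl(s) → Ce³⁺(aq) + Tl⁺(aq), so Q = ([Ce³⁺(aq)]·[Tl⁺(aq)]) / [Ce⁴⁺(aq)].
Substituting the known concentrations and solving, log [Tl⁺(aq)] = −1.244 and [Tl⁺(aq)] = 0.057 M.

0.057 M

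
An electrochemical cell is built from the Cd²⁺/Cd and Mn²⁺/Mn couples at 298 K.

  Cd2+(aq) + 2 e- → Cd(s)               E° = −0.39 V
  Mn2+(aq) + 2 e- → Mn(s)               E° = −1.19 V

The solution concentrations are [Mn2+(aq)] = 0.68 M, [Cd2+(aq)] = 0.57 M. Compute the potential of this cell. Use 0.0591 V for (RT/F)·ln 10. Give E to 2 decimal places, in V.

+0.80 V

Cd²⁺/Cd is reduced (cathode, E° = −0.39 V) and Mn²⁺/Mn is oxidized (anode).
E°cell = E°cat − E°an = −0.39 − (−1.19) = +0.80 V; n = 2.
The balanced reaction is Cd2+(aq) + Mn(s) → Cd(s) + Mn2+(aq), so Q = [Mn2+(aq)] / [Cd2+(aq)] = 1.19 and log Q = 0.077.
E = E° − (0.0591/n)·log Q = +0.80 − (0.0591/2)(0.077) = +0.80 V.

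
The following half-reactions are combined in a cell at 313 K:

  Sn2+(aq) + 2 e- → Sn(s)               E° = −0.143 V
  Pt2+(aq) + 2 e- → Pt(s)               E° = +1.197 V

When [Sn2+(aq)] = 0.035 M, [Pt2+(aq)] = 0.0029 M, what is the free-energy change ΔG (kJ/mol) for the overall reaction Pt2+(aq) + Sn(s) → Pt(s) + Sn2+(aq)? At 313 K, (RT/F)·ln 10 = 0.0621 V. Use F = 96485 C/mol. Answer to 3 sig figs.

With Pt²⁺/Pt reduced at the cathode, E°cell = +1.197 − (−0.143) = +1.340 V and n = 2.
Q = [Sn2+(aq)] / [Pt2+(aq)] = 12.1, so log Q = 1.082 and E = +1.340 − (0.0621/2)(1.082) = +1.3064 V.
Then ΔG = −nFE = −2 × 96485 × +1.3064 J/mol = −252 kJ/mol.

−252 kJ/mol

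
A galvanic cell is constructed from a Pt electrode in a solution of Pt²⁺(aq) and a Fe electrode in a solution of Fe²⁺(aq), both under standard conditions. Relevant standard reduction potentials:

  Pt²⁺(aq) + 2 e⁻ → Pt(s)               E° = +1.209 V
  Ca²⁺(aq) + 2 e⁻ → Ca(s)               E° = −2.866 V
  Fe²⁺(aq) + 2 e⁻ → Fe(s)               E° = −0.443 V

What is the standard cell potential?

+1.652 V

Of the two couples in this cell, the one with the more positive reduction potential is reduced at the cathode: here that is Pt²⁺/Pt (+1.209 V); Fe²⁺/Fe (−0.443 V) is the anode.
E°cell = E°(cathode) − E°(anode) = +1.209 − (−0.443) = +1.652 V.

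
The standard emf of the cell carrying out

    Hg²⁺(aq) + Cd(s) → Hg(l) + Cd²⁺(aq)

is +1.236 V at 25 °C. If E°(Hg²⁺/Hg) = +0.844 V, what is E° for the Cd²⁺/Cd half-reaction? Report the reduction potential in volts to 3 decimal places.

−0.392 V

In the reaction as written the Hg²⁺/Hg couple is reduced (cathode) and Cd²⁺/Cd is oxidized (anode), so E°cell = E°(Hg²⁺/Hg) − E°(Cd²⁺/Cd).
E°(Cd²⁺/Cd) = E°(cathode) − E°cell = +0.844 − (+1.236) = −0.392 V.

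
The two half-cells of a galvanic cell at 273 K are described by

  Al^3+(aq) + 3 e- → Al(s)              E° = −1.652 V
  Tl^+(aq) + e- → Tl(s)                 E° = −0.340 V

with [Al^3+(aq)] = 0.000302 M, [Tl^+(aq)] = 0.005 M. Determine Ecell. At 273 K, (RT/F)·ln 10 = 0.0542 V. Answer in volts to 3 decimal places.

+1.251 V

Since E°(Tl⁺/Tl) > E°(Al³⁺/Al), Tl⁺/Tl serves as the cathode.
E°cell = E°cat − E°an = −0.340 − (−1.652) = +1.312 V; n = 3.
For the overall reaction 3 Tl^+(aq) + Al(s) → 3 Tl(s) + Al^3+(aq), Q = [Al^3+(aq)] / [Tl^+(aq)]^3 = 2.42×10^3, giving log Q = 3.383.
Applying E = E° − (RT ln10/nF)·log Q gives +1.312 − (0.0542/3)(3.383) = +1.251 V.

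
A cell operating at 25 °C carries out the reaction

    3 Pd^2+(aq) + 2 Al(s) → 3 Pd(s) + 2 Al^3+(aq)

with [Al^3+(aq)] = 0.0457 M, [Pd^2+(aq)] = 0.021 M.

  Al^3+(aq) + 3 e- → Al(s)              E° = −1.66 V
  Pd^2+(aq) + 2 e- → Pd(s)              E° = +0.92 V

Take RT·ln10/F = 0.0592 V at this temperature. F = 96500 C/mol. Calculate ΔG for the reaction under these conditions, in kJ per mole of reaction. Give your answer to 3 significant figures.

−1480 kJ/mol

With Pd²⁺/Pd reduced at the cathode, E°cell = +0.92 − (−1.66) = +2.58 V and n = 6.
Q = [Al^3+(aq)]^2 / [Pd^2+(aq)]^3 = 226, so log Q = 2.353 and E = +2.58 − (0.0592/6)(2.353) = +2.5568 V.
Then ΔG = −nFE = −6 × 96500 × +2.5568 J/mol = −1480 kJ/mol.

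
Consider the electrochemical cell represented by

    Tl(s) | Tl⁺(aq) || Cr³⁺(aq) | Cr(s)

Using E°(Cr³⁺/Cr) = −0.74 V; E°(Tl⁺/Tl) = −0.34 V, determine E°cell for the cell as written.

−0.40 V

By convention the left-hand electrode in cell notation is the anode (oxidation) and the right-hand electrode is the cathode (reduction).
E°cell = E°(right) − E°(left) = −0.74 − (−0.34) = −0.40 V.
The negative sign shows that, as written, the cell would require an external voltage to drive the reaction.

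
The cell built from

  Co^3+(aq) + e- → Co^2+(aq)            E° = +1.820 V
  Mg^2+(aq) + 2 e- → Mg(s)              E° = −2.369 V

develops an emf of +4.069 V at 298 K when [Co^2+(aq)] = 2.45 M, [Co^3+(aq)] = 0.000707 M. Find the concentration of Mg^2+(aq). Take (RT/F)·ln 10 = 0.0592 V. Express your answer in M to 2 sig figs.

Co³⁺/Co²⁺ is the cathode (higher E°); E°cell = +1.820 − (−2.369) = +4.189 V with n = 2.
Since E = E° − (0.0592/n)·log Q, log Q = n(E° − E)/0.0592 = 4.054.
Balancing electrons gives 2 Co^3+(aq) + Mg(s) → 2 Co^2+(aq) + Mg^2+(aq); thus Q = ([Co^2+(aq)]^2·[Mg^2+(aq)]) / [Co^3+(aq)]^2.
Solving for the unknown gives log [Mg^2+(aq)] = −3.025, so [Mg^2+(aq)] ≈ 0.00094 M.

0.00094 M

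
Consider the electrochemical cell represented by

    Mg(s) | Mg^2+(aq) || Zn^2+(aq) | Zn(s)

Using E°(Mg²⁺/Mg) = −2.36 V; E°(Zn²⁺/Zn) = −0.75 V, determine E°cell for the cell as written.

By convention the left-hand electrode in cell notation is the anode (oxidation) and the right-hand electrode is the cathode (reduction).
E°cell = E°(right) − E°(left) = −0.75 − (−2.36) = +1.61 V.

+1.61 V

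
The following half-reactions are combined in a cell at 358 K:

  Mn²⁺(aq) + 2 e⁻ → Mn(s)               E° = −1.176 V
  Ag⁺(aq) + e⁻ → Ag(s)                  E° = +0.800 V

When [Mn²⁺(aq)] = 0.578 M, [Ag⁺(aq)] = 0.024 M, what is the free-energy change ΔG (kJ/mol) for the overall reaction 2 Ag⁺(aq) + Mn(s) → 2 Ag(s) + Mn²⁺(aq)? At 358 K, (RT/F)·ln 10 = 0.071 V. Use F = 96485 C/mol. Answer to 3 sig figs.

−361 kJ/mol

The standard cell potential is +0.800 − (−1.176) = +1.976 V, with n = 2 electrons in the balanced equation.
Here Q = [Mn²⁺(aq)] / [Ag⁺(aq)]^2 = 1×10^3 (log Q = 3.002), giving E = +1.976 − (0.071/2)·(3.002) = +1.8694 V.
Then ΔG = −nFE = −2 × 96485 × +1.8694 J/mol = −361 kJ/mol.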